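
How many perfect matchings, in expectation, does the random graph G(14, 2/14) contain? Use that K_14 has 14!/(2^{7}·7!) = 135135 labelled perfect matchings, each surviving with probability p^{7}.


K_14 has 14!/(2^{7}·7!) = 135135 labelled perfect matchings.
For each such perfect matching H, let X_H = 1 if all 7 edges of H are present in G. Then P[X_H = 1] = p^{7} = (1/7)^{7} = 1/823543.
By linearity: E[X] = Σ_H E[X_H] = 135135 · p^{7} = 135135 · 1/823543 = 19305/117649.
Numerically: E[X] ≈ 0.16409.

E[X] = 135135 · (1/7)^{7} = 19305/117649 ≈ 0.16409.


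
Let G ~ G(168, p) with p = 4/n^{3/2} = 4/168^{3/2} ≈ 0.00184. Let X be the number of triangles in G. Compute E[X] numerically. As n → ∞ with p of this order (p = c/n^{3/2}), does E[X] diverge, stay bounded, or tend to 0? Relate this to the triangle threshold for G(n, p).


Number of potential triangles: C(168, 3) = 776216.
Each occurs with probability p³ ≈ (0.00184)³ ≈ 6.19852e-09.
By linearity: E[X] = C(168, 3)·p³ ≈ 776216 · 6.19852e-09 ≈ 0.005.
Since α = 3/2 > 1, p = c/n^{3/2} = o(1/n) is below the triangle threshold p ~ 1/n. Asymptotically E[X] ~ (c³/6)·n^{3(1−α)} = (4³/6)·n^{-1.5} → 0, so by Markov's inequality G has no triangles w.h.p.

E[X] ≈ 0.005; in regime p = Θ(1/n^{3/2}) E[X] tends to 0 (below the triangle threshold p ~ 1/n).


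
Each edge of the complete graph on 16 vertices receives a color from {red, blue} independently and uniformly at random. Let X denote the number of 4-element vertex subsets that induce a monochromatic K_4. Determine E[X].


Let X = Σ_S X_S over the C(16, 4) = 1820 subsets S of size 4, where X_S = 1 if the K_4 on S is monochromatic.
For a fixed S, the K_4 on S has C(4, 2) = 6 edges. P[all 6 edges red] = (1/2)^6, and likewise for blue, so P[monochromatic] = 2·(1/2)^6 = 2^{1 − 6} = 1/32.
By linearity: E[X] = C(16, 4) · 2^{1 − 6} = 1820 · 1/32 = 455/8.
Numerically: E[X] ≈ 56.87500.

E[X] = C(16,4)·2^(1−C(4,2)) = 455/8 ≈ 56.87500.


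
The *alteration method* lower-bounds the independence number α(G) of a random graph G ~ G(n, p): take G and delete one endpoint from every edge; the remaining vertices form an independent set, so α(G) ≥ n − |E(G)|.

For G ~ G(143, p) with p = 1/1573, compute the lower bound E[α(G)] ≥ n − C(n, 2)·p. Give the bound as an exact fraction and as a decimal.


E[|E(G)|] = C(143, 2)·p = 10153 · (1/1573) = 71/11.
E[α(G)] ≥ n − E[|E(G)|] = 143 − 71/11 = 1502/11.
Numerically: ≈ 136.545455.
(This is only a lower bound; the true E[α(G)] may be larger.)

E[α(G)] ≥ 1502/11 ≈ 136.545455.


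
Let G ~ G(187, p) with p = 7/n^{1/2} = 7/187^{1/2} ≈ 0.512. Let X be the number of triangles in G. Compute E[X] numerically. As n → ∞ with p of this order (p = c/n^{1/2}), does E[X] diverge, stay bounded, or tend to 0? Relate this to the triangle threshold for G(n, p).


Number of potential triangles: C(187, 3) = 1072445.
Each occurs with probability p³ ≈ (0.512)³ ≈ 1.34132e-01.
By linearity: E[X] = C(187, 3)·p³ ≈ 1072445 · 1.34132e-01 ≈ 143848.964.
Since α = 1/2 < 1, p = c/n^{1/2} ≫ 1/n is above the triangle threshold p ~ 1/n. Asymptotically E[X] ~ (c³/6)·n^{3(1−α)} = (7³/6)·n^{1.5} → ∞; triangles are abundant w.h.p.

E[X] ≈ 143848.964; in regime p = Θ(1/n^{1/2}) E[X] diverges (above the triangle threshold p ~ 1/n).


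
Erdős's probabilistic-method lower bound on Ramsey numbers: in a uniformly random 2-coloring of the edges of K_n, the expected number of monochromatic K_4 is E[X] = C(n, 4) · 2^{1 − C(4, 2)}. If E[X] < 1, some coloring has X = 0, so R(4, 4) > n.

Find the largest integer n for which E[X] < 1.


We need C(n, 4) · 2^{1 − 6} < 1, i.e. C(n, 4) < 2^{6 − 1} = 32.
Check values of n near the boundary:
  n = 4: C(4, 4) = 1; 1 < 32? YES
  n = 5: C(5, 4) = 5; 5 < 32? YES
  n = 6: C(6, 4) = 15; 15 < 32? YES
  n = 7: C(7, 4) = 35; 35 < 32? NO
The largest n with C(n, 4) < 32 is n = 6 (where E[X] = 15/32 ≈ 0.469). Hence R(4, 4) > 6, i.e. R(4, 4) ≥ 7.

Largest n = 6; hence R(4, 4) > 6.


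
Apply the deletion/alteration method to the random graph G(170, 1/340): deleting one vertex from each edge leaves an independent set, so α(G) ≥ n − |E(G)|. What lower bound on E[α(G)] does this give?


E[|E(G)|] = C(170, 2)·p = 14365 · (1/340) = 169/4.
E[α(G)] ≥ n − E[|E(G)|] = 170 − 169/4 = 511/4.
Numerically: ≈ 127.7500.
(This is only a lower bound; the true E[α(G)] may be larger.)

E[α(G)] ≥ 511/4 ≈ 127.7500.


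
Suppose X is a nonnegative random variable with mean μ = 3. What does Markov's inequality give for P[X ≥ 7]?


μ = E[X] = 3, a = 7.
Markov: P[X ≥ 7] ≤ μ/a = (3)/7 = 3/7.
Numerically: ≈ 0.428571.
(Since a = 7 > μ = 3.000000, the bound 3/7 is < 1 and informative.)

P[X ≥ 7] ≤ 3/7 ≈ 0.428571.


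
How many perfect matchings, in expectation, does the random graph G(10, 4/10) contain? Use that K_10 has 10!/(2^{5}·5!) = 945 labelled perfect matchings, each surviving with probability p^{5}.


K_10 has 10!/(2^{5}·5!) = 945 labelled perfect matchings.
For each such perfect matching H, let X_H = 1 if all 5 edges of H are present in G. Then P[X_H = 1] = p^{5} = (2/5)^{5} = 32/3125.
By linearity of expectation: E[X] = Σ_H E[X_H] = 945 · p^{5} = 945 · 32/3125 = 6048/625.
Numerically: E[X] ≈ 9.6768.

E[X] = 945 · (2/5)^{5} = 6048/625 ≈ 9.6768.


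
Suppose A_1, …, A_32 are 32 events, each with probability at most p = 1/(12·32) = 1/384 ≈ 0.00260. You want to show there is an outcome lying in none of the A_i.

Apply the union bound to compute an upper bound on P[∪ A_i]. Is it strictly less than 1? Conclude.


Union bound: P[∪_{i=1}^{32} A_i] ≤ Σ_i P[A_i] ≤ 32·p = 32·(1/384) = 1/12.
Numerically: 1/12 ≈ 0.08333.
Is 1/12 < 1? YES.
Since P[∪ A_i] ≤ 1/12 < 1, the complement has P[∩ A_i^c] ≥ 1 − 1/12 = 11/12 > 0, so some outcome avoids every A_i.

32·p = 1/12 ≈ 0.08333; existence CERTIFIED by the union bound.


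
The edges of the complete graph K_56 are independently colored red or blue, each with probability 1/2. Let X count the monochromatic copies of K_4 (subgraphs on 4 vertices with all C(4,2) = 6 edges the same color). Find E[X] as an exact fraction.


Let X = Σ_S X_S over the C(56, 4) = 367290 subsets S of size 4, where X_S = 1 if the K_4 on S is monochromatic.
For a fixed S, the K_4 on S has C(4, 2) = 6 edges. P[all 6 edges red] = (1/2)^6, and likewise for blue, so P[monochromatic] = 2·(1/2)^6 = 2^{1 − 6} = 1/32.
Summing: E[X] = C(56, 4) · 2^{1 − 6} = 367290 · 1/32 = 183645/16.
Numerically: E[X] ≈ 11477.812500.

E[X] = C(56,4)·2^(1−C(4,2)) = 183645/16 ≈ 11477.812500.


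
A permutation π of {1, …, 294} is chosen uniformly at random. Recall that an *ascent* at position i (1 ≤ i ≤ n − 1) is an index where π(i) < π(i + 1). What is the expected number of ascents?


Write X = Σ X_I over i = 1, …, 293, with X_I the indicator of one ascent.
There are 293 indicators.
For each fixed i, the pair (π(i), π(i+1)) is a uniformly random ordered pair of distinct values from {1, …, 294}; by symmetry P[π(i) < π(i+1)] = 1/2.
By linearity: E[X] = 293 · (1/2) = (294 − 1) · (1/2) = 293/2 ≈ 146.50000.

E[X] = 293/2 = 146.50000.


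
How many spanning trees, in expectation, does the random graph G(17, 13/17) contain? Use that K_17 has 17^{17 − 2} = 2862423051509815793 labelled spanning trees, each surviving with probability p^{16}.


K_17 has 17^{17 − 2} = 2862423051509815793 labelled spanning trees.
For each such spanning tree H, let X_H = 1 if all 16 edges of H are present in G. Then P[X_H = 1] = p^{16} = (13/17)^{16} = 665416609183179841/48661191875666868481.
Summing the indicators: E[X] = Σ_H E[X_H] = 2862423051509815793 · p^{16} = 2862423051509815793 · 665416609183179841/48661191875666868481 = 665416609183179841/17.
Numerically: E[X] ≈ 3.914e+16.

E[X] = 2862423051509815793 · (13/17)^{16} = 665416609183179841/17 ≈ 3.914e+16.


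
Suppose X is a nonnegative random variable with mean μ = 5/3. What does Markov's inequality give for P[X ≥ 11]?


μ = E[X] = 5/3, a = 11.
Markov: P[X ≥ 11] ≤ μ/a = (5/3)/11 = 5/33.
Numerically: ≈ 0.152.
(Since a = 11 > μ = 1.667, the bound 5/33 is < 1 and informative.)

P[X ≥ 11] ≤ 5/33 ≈ 0.152.


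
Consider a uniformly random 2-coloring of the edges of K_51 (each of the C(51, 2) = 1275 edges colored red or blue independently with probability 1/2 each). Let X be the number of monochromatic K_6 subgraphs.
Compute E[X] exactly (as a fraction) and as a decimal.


Let X = Σ_S X_S over the C(51, 6) = 18009460 subsets S of size 6, where X_S = 1 if the K_6 on S is monochromatic.
For a fixed S, the K_6 on S has C(6, 2) = 15 edges. P[all 15 edges red] = (1/2)^15, and likewise for blue, so P[monochromatic] = 2·(1/2)^15 = 2^{1 − 15} = 1/16384.
Summing: E[X] = C(51, 6) · 2^{1 − 15} = 18009460 · 1/16384 = 4502365/4096.
Numerically: E[X] ≈ 1099.2102.

E[X] = C(51,6)·2^(1−C(6,2)) = 4502365/4096 ≈ 1099.2102.


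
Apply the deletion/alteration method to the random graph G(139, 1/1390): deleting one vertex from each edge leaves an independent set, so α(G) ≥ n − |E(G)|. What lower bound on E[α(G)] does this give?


E[|E(G)|] = C(139, 2)·p = 9591 · (1/1390) = 69/10.
E[α(G)] ≥ n − E[|E(G)|] = 139 − 69/10 = 1321/10.
Numerically: ≈ 132.100.
(This is only a lower bound; the true E[α(G)] may be larger.)

E[α(G)] ≥ 1321/10 ≈ 132.100.


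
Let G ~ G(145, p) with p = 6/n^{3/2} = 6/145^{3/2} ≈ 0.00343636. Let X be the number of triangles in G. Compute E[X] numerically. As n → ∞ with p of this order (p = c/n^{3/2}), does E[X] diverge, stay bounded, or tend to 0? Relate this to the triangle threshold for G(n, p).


Number of potential triangles: C(145, 3) = 497640.
Each occurs with probability p³ ≈ (0.00343636)³ ≈ 4.05786637e-08.
By linearity: E[X] = C(145, 3)·p³ ≈ 497640 · 4.05786637e-08 ≈ 0.020194.
Since α = 3/2 > 1, p = c/n^{3/2} = o(1/n) is below the triangle threshold p ~ 1/n. Asymptotically E[X] ~ (c³/6)·n^{3(1−α)} = (6³/6)·n^{-1.5} → 0, so by Markov's inequality G has no triangles w.h.p.

E[X] ≈ 0.020194; in regime p = Θ(1/n^{3/2}) E[X] tends to 0 (below the triangle threshold p ~ 1/n).


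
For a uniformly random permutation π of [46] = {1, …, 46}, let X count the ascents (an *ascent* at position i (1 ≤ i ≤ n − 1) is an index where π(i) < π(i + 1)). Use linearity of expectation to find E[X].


Write X = Σ X_I over i = 1, …, 45, with X_I the indicator of one ascent.
There are 45 indicators.
For each fixed i, the pair (π(i), π(i+1)) is a uniformly random ordered pair of distinct values from {1, …, 46}; by symmetry P[π(i) < π(i+1)] = 1/2.
By linearity: E[X] = 45 · (1/2) = (46 − 1) · (1/2) = 45/2 ≈ 22.50000.

E[X] = 45/2 = 22.50000.


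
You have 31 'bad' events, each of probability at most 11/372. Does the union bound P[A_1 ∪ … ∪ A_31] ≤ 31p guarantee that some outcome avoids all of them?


Union bound: P[∪_{i=1}^{31} A_i] ≤ Σ_i P[A_i] ≤ 31·p = 31·(11/372) = 11/12.
Numerically: 11/12 ≈ 0.917.
Is 11/12 < 1? YES.
Since P[∪ A_i] ≤ 11/12 < 1, the complement has P[∩ A_i^c] ≥ 1 − 11/12 = 1/12 > 0, so some outcome avoids every A_i.

31·p = 11/12 ≈ 0.917; existence CERTIFIED by the union bound.


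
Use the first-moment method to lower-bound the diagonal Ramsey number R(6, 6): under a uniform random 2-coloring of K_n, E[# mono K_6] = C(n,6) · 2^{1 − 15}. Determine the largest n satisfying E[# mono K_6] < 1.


We need C(n, 6) · 2^{1 − 15} < 1, i.e. C(n, 6) < 2^{15 − 1} = 16384.
Check values of n near the boundary:
  n = 13: C(13, 6) = 1716; 1716 < 16384? YES
  n = 14: C(14, 6) = 3003; 3003 < 16384? YES
  n = 15: C(15, 6) = 5005; 5005 < 16384? YES
  n = 16: C(16, 6) = 8008; 8008 < 16384? YES
  n = 17: C(17, 6) = 12376; 12376 < 16384? YES
  n = 18: C(18, 6) = 18564; 18564 < 16384? NO
The largest n with C(n, 6) < 16384 is n = 17 (where E[X] = 1547/2048 ≈ 0.7554). Hence R(6, 6) > 17, i.e. R(6, 6) ≥ 18.

Largest n = 17; hence R(6, 6) > 17.


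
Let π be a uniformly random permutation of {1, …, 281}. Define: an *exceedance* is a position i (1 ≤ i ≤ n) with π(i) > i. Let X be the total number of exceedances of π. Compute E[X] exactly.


Write X = Σ_{i=1}^{281} X_i, where X_i = 1_{π(i) > i}.
For each fixed i, π(i) is uniform over {1, …, 281} (marginal of a uniform permutation), so P[π(i) > i] = (n − i)/n. Summing: Σ_{i=1}^{281} (n − i)/n = (0 + 1 + … + 280)/281 = 281(281 − 1)/(2·281) = (281 − 1)/2.
Hence E[X] = Σ_{i=1}^{281} (281 − i)/281 = 140 ≈ 140.000.

E[X] = 140 = 140.000.


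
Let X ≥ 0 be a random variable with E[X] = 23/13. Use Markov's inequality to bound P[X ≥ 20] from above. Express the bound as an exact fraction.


μ = E[X] = 23/13, a = 20.
Markov: P[X ≥ 20] ≤ μ/a = (23/13)/20 = 23/260.
Numerically: ≈ 0.088.
(Since a = 20 > μ = 1.769, the bound 23/260 is < 1 and informative.)

P[X ≥ 20] ≤ 23/260 ≈ 0.088.


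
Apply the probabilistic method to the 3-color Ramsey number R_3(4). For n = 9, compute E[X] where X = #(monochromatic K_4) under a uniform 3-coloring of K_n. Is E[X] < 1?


E[X] = C(9, 4) · 3^{1 − 6} = 126 · 3^{−5} = 126/243.
As a reduced fraction: E[X] = 14/27 ≈ 0.51852.
Is E[X] < 1? YES.
Since E[X] < 1, there exists a 3-coloring of K_{9} with no monochromatic K_4; hence R_3(4) > 9.

E[X] = 14/27 ≈ 0.51852; E[X] < 1, so R_3(4) > 9.


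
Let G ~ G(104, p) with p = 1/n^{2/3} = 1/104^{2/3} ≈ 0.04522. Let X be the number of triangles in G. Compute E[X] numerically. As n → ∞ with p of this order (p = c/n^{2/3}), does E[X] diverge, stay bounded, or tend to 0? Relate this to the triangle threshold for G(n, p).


Number of potential triangles: C(104, 3) = 182104.
Each occurs with probability p³ ≈ (0.04522)³ ≈ 9.245562e-05.
By linearity: E[X] = C(104, 3)·p³ ≈ 182104 · 9.245562e-05 ≈ 16.8365.
Since α = 2/3 < 1, p = c/n^{2/3} ≫ 1/n is above the triangle threshold p ~ 1/n. Asymptotically E[X] ~ (c³/6)·n^{3(1−α)} = (1³/6)·n^{1} → ∞; triangles are abundant w.h.p.

E[X] ≈ 16.8365; in regime p = Θ(1/n^{2/3}) E[X] diverges (above the triangle threshold p ~ 1/n).


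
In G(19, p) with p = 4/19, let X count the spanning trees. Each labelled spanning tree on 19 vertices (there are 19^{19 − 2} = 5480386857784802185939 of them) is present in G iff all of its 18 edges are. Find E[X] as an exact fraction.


K_19 has 19^{19 − 2} = 5480386857784802185939 labelled spanning trees.
For each such spanning tree H, let X_H = 1 if all 18 edges of H are present in G. Then P[X_H = 1] = p^{18} = (4/19)^{18} = 68719476736/104127350297911241532841.
By linearity of expectation: E[X] = Σ_H E[X_H] = 5480386857784802185939 · p^{18} = 5480386857784802185939 · 68719476736/104127350297911241532841 = 68719476736/19.
Numerically: E[X] ≈ 3.6168e+09.

E[X] = 5480386857784802185939 · (4/19)^{18} = 68719476736/19 ≈ 3.6168e+09.


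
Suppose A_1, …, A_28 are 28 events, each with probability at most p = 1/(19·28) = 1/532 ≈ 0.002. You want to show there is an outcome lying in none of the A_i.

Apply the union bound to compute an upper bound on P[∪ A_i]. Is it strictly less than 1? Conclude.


Union bound: P[∪_{i=1}^{28} A_i] ≤ Σ_i P[A_i] ≤ 28·p = 28·(1/532) = 1/19.
Numerically: 1/19 ≈ 0.053.
Is 1/19 < 1? YES.
Since P[∪ A_i] ≤ 1/19 < 1, the complement has P[∩ A_i^c] ≥ 1 − 1/19 = 18/19 > 0, so some outcome avoids every A_i.

28·p = 1/19 ≈ 0.053; existence CERTIFIED by the union bound.


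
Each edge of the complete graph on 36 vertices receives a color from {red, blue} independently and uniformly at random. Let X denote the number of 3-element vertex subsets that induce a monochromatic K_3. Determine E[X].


Let X = Σ_S X_S over the C(36, 3) = 7140 subsets S of size 3, where X_S = 1 if the K_3 on S is monochromatic.
For a fixed S, the K_3 on S has C(3, 2) = 3 edges. P[all 3 edges red] = (1/2)^3, and likewise for blue, so P[monochromatic] = 2·(1/2)^3 = 2^{1 − 3} = 1/4.
By linearity of expectation: E[X] = C(36, 3) · 2^{1 − 3} = 7140 · 1/4 = 1785.
Numerically: E[X] ≈ 1785.00000.

E[X] = C(36,3)·2^(1−C(3,2)) = 1785 ≈ 1785.00000.


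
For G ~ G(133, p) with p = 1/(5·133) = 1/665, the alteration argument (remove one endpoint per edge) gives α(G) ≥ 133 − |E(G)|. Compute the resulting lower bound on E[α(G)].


E[|E(G)|] = C(133, 2)·p = 8778 · (1/665) = 66/5.
E[α(G)] ≥ n − E[|E(G)|] = 133 − 66/5 = 599/5.
Numerically: ≈ 119.8000.
(This is only a lower bound; the true E[α(G)] may be larger.)

E[α(G)] ≥ 599/5 ≈ 119.8000.


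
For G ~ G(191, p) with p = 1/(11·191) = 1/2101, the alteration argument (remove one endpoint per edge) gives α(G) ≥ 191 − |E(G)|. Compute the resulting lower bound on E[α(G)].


E[|E(G)|] = C(191, 2)·p = 18145 · (1/2101) = 95/11.
E[α(G)] ≥ n − E[|E(G)|] = 191 − 95/11 = 2006/11.
Numerically: ≈ 182.3636.
(This is only a lower bound; the true E[α(G)] may be larger.)

E[α(G)] ≥ 2006/11 ≈ 182.3636.


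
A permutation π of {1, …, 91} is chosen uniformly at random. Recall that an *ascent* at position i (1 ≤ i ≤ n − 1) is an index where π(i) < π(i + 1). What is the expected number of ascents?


Write X = Σ X_I over i = 1, …, 90, with X_I the indicator of one ascent.
There are 90 indicators.
For each fixed i, the pair (π(i), π(i+1)) is a uniformly random ordered pair of distinct values from {1, …, 91}; by symmetry P[π(i) < π(i+1)] = 1/2.
By linearity: E[X] = 90 · (1/2) = (91 − 1) · (1/2) = 45 ≈ 45.00000.

E[X] = 45 = 45.00000.


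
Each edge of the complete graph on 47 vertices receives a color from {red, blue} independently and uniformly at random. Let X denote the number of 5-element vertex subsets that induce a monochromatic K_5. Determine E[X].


Let X = Σ_S X_S over the C(47, 5) = 1533939 subsets S of size 5, where X_S = 1 if the K_5 on S is monochromatic.
For a fixed S, the K_5 on S has C(5, 2) = 10 edges. P[all 10 edges red] = (1/2)^10, and likewise for blue, so P[monochromatic] = 2·(1/2)^10 = 2^{1 − 10} = 1/512.
By linearity of expectation: E[X] = C(47, 5) · 2^{1 − 10} = 1533939 · 1/512 = 1533939/512.
Numerically: E[X] ≈ 2995.975.

E[X] = C(47,5)·2^(1−C(5,2)) = 1533939/512 ≈ 2995.975.


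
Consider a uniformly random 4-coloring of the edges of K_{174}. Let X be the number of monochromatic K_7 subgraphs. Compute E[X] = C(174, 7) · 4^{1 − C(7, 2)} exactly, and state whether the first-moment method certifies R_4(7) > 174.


E[X] = C(174, 7) · 4^{1 − 21} = 847879782984 · 4^{−20} = 847879782984/1099511627776.
As a reduced fraction: E[X] = 105984972873/137438953472 ≈ 0.771142.
Is E[X] < 1? YES.
Since E[X] < 1, there exists a 4-coloring of K_{174} with no monochromatic K_7; hence R_4(7) > 174.

E[X] = 105984972873/137438953472 ≈ 0.771142; E[X] < 1, so R_4(7) > 174.


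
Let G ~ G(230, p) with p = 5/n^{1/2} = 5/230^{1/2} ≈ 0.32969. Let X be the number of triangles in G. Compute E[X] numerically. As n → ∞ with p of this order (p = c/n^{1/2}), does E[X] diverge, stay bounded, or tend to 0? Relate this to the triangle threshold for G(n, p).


Number of potential triangles: C(230, 3) = 2001460.
Each occurs with probability p³ ≈ (0.32969)³ ≈ 3.5835895e-02.
By linearity: E[X] = C(230, 3)·p³ ≈ 2001460 · 3.5835895e-02 ≈ 71724.11099.
Since α = 1/2 < 1, p = c/n^{1/2} ≫ 1/n is above the triangle threshold p ~ 1/n. Asymptotically E[X] ~ (c³/6)·n^{3(1−α)} = (5³/6)·n^{1.5} → ∞; triangles are abundant w.h.p.

E[X] ≈ 71724.11099; in regime p = Θ(1/n^{1/2}) E[X] diverges (above the triangle threshold p ~ 1/n).


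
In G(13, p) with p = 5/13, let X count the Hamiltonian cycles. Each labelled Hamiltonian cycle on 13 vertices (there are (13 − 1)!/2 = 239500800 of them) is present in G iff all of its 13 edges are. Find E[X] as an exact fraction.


K_13 has (13 − 1)!/2 = 239500800 labelled Hamiltonian cycles.
For each such Hamiltonian cycle H, let X_H = 1 if all 13 edges of H are present in G. Then P[X_H = 1] = p^{13} = (5/13)^{13} = 1220703125/302875106592253.
By linearity: E[X] = Σ_H E[X_H] = 239500800 · p^{13} = 239500800 · 1220703125/302875106592253 = 292359375000000000/302875106592253.
Numerically: E[X] ≈ 965.

E[X] = 239500800 · (5/13)^{13} = 292359375000000000/302875106592253 ≈ 965.


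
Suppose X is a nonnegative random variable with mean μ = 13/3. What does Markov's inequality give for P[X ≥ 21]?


μ = E[X] = 13/3, a = 21.
Markov: P[X ≥ 21] ≤ μ/a = (13/3)/21 = 13/63.
Numerically: ≈ 0.206349.
(Since a = 21 > μ = 4.333333, the bound 13/63 is < 1 and informative.)

P[X ≥ 21] ≤ 13/63 ≈ 0.206349.


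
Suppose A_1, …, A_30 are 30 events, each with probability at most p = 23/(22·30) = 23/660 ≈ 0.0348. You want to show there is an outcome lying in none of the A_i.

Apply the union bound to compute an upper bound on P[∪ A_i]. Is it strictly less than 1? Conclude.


Union bound: P[∪_{i=1}^{30} A_i] ≤ Σ_i P[A_i] ≤ 30·p = 30·(23/660) = 23/22.
Numerically: 23/22 ≈ 1.0455.
Is 23/22 < 1? NO.
Since the bound 23/22 is ≥ 1, the union bound is uninformative here; it does NOT by itself certify existence.

30·p = 23/22 ≈ 1.0455; existence NOT certified by the union bound.


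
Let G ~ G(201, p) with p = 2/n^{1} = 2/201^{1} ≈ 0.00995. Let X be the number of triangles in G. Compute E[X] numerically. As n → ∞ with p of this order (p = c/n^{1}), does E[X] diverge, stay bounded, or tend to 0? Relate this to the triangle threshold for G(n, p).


Number of potential triangles: C(201, 3) = 1333300.
Each occurs with probability p³ ≈ (0.00995)³ ≈ 9.85149e-07.
By linearity: E[X] = C(201, 3)·p³ ≈ 1333300 · 9.85149e-07 ≈ 1.313.
Here α = 1, so p = 2/n is exactly at the triangle threshold p ~ 1/n. Asymptotically E[X] → c³/6 = 2³/6 = 4/3 ≈ 1.333, a bounded constant. In this regime the triangle count is asymptotically Poisson(c³/6).

E[X] ≈ 1.313; in regime p = Θ(1/n^{1}) E[X] stays bounded (at the triangle threshold p ~ 1/n).


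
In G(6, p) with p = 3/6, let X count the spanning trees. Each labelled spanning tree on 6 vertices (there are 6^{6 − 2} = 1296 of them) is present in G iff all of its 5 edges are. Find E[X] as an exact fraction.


K_6 has 6^{6 − 2} = 1296 labelled spanning trees.
For each such spanning tree H, let X_H = 1 if all 5 edges of H are present in G. Then P[X_H = 1] = p^{5} = (1/2)^{5} = 1/32.
By linearity of expectation: E[X] = Σ_H E[X_H] = 1296 · p^{5} = 1296 · 1/32 = 81/2.
Numerically: E[X] ≈ 40.5.

E[X] = 1296 · (1/2)^{5} = 81/2 ≈ 40.5.


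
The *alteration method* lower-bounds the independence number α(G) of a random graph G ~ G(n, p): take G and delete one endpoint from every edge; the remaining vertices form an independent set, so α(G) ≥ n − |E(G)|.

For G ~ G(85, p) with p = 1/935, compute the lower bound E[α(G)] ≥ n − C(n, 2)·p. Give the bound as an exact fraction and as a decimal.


E[|E(G)|] = C(85, 2)·p = 3570 · (1/935) = 42/11.
E[α(G)] ≥ n − E[|E(G)|] = 85 − 42/11 = 893/11.
Numerically: ≈ 81.1818.
(This is only a lower bound; the true E[α(G)] may be larger.)

E[α(G)] ≥ 893/11 ≈ 81.1818.


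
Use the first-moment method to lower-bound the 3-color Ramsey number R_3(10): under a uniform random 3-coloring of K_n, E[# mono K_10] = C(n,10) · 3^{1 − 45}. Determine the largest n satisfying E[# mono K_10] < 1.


We need C(n, 10) · 3^{1 − 45} < 1, i.e. C(n, 10) < 3^{45 − 1} = 984770902183611232881.
Check values of n near the boundary:
  n = 572: C(572, 10) = 954640815642161682606; 954640815642161682606 < 984770902183611232881? YES
  n = 573: C(573, 10) = 971597135635805762226; 971597135635805762226 < 984770902183611232881? YES
  n = 574: C(574, 10) = 988824035203816502691; 988824035203816502691 < 984770902183611232881? NO
  n = 575: C(575, 10) = 1006325345561406175305; 1006325345561406175305 < 984770902183611232881? NO
  n = 576: C(576, 10) = 1024104945306307344480; 1024104945306307344480 < 984770902183611232881? NO
The largest n with C(n, 10) < 984770902183611232881 is n = 573 (where E[X] = 35985079097622435638/36472996377170786403 ≈ 0.986623). Hence R_3(10) > 573, i.e. R_3(10) ≥ 574.

Largest n = 573; hence R_3(10) > 573.


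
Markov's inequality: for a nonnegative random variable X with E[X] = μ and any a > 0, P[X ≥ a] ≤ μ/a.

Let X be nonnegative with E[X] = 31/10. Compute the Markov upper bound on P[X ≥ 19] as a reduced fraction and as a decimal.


μ = E[X] = 31/10, a = 19.
Markov: P[X ≥ 19] ≤ μ/a = (31/10)/19 = 31/190.
Numerically: ≈ 0.16316.
(Since a = 19 > μ = 3.10000, the bound 31/190 is < 1 and informative.)

P[X ≥ 19] ≤ 31/190 ≈ 0.16316.


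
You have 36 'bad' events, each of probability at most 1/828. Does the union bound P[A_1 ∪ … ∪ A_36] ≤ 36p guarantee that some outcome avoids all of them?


Union bound: P[∪_{i=1}^{36} A_i] ≤ Σ_i P[A_i] ≤ 36·p = 36·(1/828) = 1/23.
Numerically: 1/23 ≈ 0.0435.
Is 1/23 < 1? YES.
Since P[∪ A_i] ≤ 1/23 < 1, the complement has P[∩ A_i^c] ≥ 1 − 1/23 = 22/23 > 0, so some outcome avoids every A_i.

36·p = 1/23 ≈ 0.0435; existence CERTIFIED by the union bound.


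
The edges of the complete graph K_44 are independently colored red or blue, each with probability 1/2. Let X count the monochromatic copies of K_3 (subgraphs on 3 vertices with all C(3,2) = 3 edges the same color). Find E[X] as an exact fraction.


Let X = Σ_S X_S over the C(44, 3) = 13244 subsets S of size 3, where X_S = 1 if the K_3 on S is monochromatic.
For a fixed S, the K_3 on S has C(3, 2) = 3 edges. P[all 3 edges red] = (1/2)^3, and likewise for blue, so P[monochromatic] = 2·(1/2)^3 = 2^{1 − 3} = 1/4.
Summing: E[X] = C(44, 3) · 2^{1 − 3} = 13244 · 1/4 = 3311.
Numerically: E[X] ≈ 3311.000.

E[X] = C(44,3)·2^(1−C(3,2)) = 3311 ≈ 3311.000.


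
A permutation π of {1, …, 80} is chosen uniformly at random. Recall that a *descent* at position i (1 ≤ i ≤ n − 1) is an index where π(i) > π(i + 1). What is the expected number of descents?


Write X = Σ X_I over i = 1, …, 79, with X_I the indicator of one descent.
There are 79 indicators.
For each fixed i, the pair (π(i), π(i+1)) is a uniformly random ordered pair of distinct values from {1, …, 80}; by symmetry P[π(i) > π(i+1)] = 1/2.
By linearity: E[X] = 79 · (1/2) = (80 − 1) · (1/2) = 79/2 ≈ 39.50000.

E[X] = 79/2 = 39.50000.


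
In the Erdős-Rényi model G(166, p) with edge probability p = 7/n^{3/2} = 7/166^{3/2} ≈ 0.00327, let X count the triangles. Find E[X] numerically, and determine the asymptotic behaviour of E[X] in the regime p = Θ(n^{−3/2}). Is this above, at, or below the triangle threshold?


Number of potential triangles: C(166, 3) = 748660.
Each occurs with probability p³ ≈ (0.00327)³ ≈ 3.50597e-08.
By linearity: E[X] = C(166, 3)·p³ ≈ 748660 · 3.50597e-08 ≈ 0.026.
Since α = 3/2 > 1, p = c/n^{3/2} = o(1/n) is below the triangle threshold p ~ 1/n. Asymptotically E[X] ~ (c³/6)·n^{3(1−α)} = (7³/6)·n^{-1.5} → 0, so by Markov's inequality G has no triangles w.h.p.

E[X] ≈ 0.026; in regime p = Θ(1/n^{3/2}) E[X] tends to 0 (below the triangle threshold p ~ 1/n).


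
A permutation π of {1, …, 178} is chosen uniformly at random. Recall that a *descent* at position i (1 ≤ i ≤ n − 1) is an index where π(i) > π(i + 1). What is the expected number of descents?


Write X = Σ X_I over i = 1, …, 177, with X_I the indicator of one descent.
There are 177 indicators.
For each fixed i, the pair (π(i), π(i+1)) is a uniformly random ordered pair of distinct values from {1, …, 178}; by symmetry P[π(i) > π(i+1)] = 1/2.
By linearity: E[X] = 177 · (1/2) = (178 − 1) · (1/2) = 177/2 ≈ 88.500.

E[X] = 177/2 = 88.500.


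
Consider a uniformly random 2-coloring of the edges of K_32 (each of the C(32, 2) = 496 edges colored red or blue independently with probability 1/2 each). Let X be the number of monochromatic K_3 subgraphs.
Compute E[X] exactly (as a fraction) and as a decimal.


Let X = Σ_S X_S over the C(32, 3) = 4960 subsets S of size 3, where X_S = 1 if the K_3 on S is monochromatic.
For a fixed S, the K_3 on S has C(3, 2) = 3 edges. P[all 3 edges red] = (1/2)^3, and likewise for blue, so P[monochromatic] = 2·(1/2)^3 = 2^{1 − 3} = 1/4.
By linearity: E[X] = C(32, 3) · 2^{1 − 3} = 4960 · 1/4 = 1240.
Numerically: E[X] ≈ 1240.000000.

E[X] = C(32,3)·2^(1−C(3,2)) = 1240 ≈ 1240.000000.


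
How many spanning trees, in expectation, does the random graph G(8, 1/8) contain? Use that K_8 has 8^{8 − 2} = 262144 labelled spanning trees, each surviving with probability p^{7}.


K_8 has 8^{8 − 2} = 262144 labelled spanning trees.
For each such spanning tree H, let X_H = 1 if all 7 edges of H are present in G. Then P[X_H = 1] = p^{7} = (1/8)^{7} = 1/2097152.
Summing the indicators: E[X] = Σ_H E[X_H] = 262144 · p^{7} = 262144 · 1/2097152 = 1/8.
Numerically: E[X] ≈ 0.125.

E[X] = 262144 · (1/8)^{7} = 1/8 ≈ 0.125.


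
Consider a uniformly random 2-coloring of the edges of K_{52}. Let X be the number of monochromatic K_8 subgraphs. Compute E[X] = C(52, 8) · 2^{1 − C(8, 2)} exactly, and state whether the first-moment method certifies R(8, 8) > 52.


E[X] = C(52, 8) · 2^{1 − 28} = 752538150 · 2^{−27} = 752538150/134217728.
As a reduced fraction: E[X] = 376269075/67108864 ≈ 5.60685.
Is E[X] < 1? NO.
Since E[X] ≥ 1, the first-moment bound is inconclusive at n = 52; it does NOT by itself certify R(8, 8) > 52.

E[X] = 376269075/67108864 ≈ 5.60685; E[X] ≥ 1; first-moment method inconclusive here.


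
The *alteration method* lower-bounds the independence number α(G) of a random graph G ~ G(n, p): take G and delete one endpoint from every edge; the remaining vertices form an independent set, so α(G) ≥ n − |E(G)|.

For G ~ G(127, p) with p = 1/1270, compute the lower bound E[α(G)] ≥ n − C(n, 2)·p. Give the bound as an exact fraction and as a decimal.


E[|E(G)|] = C(127, 2)·p = 8001 · (1/1270) = 63/10.
E[α(G)] ≥ n − E[|E(G)|] = 127 − 63/10 = 1207/10.
Numerically: ≈ 120.700.
(This is only a lower bound; the true E[α(G)] may be larger.)

E[α(G)] ≥ 1207/10 ≈ 120.700.


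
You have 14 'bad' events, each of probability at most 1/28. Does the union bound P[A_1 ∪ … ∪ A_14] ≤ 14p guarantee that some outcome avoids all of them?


Union bound: P[∪_{i=1}^{14} A_i] ≤ Σ_i P[A_i] ≤ 14·p = 14·(1/28) = 1/2.
Numerically: 1/2 ≈ 0.50000.
Is 1/2 < 1? YES.
Since P[∪ A_i] ≤ 1/2 < 1, the complement has P[∩ A_i^c] ≥ 1 − 1/2 = 1/2 > 0, so some outcome avoids every A_i.

14·p = 1/2 ≈ 0.50000; existence CERTIFIED by the union bound.


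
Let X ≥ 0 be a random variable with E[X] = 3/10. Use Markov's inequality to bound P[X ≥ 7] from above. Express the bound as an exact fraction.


μ = E[X] = 3/10, a = 7.
Markov: P[X ≥ 7] ≤ μ/a = (3/10)/7 = 3/70.
Numerically: ≈ 0.0429.
(Since a = 7 > μ = 0.3000, the bound 3/70 is < 1 and informative.)

P[X ≥ 7] ≤ 3/70 ≈ 0.0429.


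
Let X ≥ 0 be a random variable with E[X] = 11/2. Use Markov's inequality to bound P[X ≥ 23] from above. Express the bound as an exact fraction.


μ = E[X] = 11/2, a = 23.
Markov: P[X ≥ 23] ≤ μ/a = (11/2)/23 = 11/46.
Numerically: ≈ 0.2391.
(Since a = 23 > μ = 5.5000, the bound 11/46 is < 1 and informative.)

P[X ≥ 23] ≤ 11/46 ≈ 0.2391.


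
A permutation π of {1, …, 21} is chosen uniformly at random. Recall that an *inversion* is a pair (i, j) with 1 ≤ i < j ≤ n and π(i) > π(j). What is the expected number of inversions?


Write X = Σ X_I over the C(21, 2) = 210 pairs i < j, with X_I the indicator of one inversion.
There are 210 indicators.
For each fixed pair i < j, the values π(i) and π(j) are two distinct elements of {1, …, 21} in uniformly random order; by symmetry P[π(i) > π(j)] = 1/2.
By linearity: E[X] = 210 · (1/2) = C(21, 2) · (1/2) = 210/2 = 105 ≈ 105.0000.

E[X] = 105 = 105.0000.


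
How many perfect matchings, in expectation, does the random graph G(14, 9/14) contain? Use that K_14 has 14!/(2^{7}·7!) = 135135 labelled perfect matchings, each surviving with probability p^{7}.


K_14 has 14!/(2^{7}·7!) = 135135 labelled perfect matchings.
For each such perfect matching H, let X_H = 1 if all 7 edges of H are present in G. Then P[X_H = 1] = p^{7} = (9/14)^{7} = 4782969/105413504.
By linearity of expectation: E[X] = Σ_H E[X_H] = 135135 · p^{7} = 135135 · 4782969/105413504 = 92335216545/15059072.
Numerically: E[X] ≈ 6.13e+03.

E[X] = 135135 · (9/14)^{7} = 92335216545/15059072 ≈ 6.13e+03.


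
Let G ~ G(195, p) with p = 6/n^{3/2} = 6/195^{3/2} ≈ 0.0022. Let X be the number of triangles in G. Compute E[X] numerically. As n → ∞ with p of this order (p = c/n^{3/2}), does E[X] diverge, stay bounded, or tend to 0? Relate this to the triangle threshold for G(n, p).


Number of potential triangles: C(195, 3) = 1216865.
Each occurs with probability p³ ≈ (0.0022)³ ≈ 1.06979e-08.
By linearity: E[X] = C(195, 3)·p³ ≈ 1216865 · 1.06979e-08 ≈ 0.013.
Since α = 3/2 > 1, p = c/n^{3/2} = o(1/n) is below the triangle threshold p ~ 1/n. Asymptotically E[X] ~ (c³/6)·n^{3(1−α)} = (6³/6)·n^{-1.5} → 0, so by Markov's inequality G has no triangles w.h.p.

E[X] ≈ 0.013; in regime p = Θ(1/n^{3/2}) E[X] tends to 0 (below the triangle threshold p ~ 1/n).


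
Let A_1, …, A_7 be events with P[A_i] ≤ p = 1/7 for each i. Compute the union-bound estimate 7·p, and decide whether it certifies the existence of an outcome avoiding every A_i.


Union bound: P[∪_{i=1}^{7} A_i] ≤ Σ_i P[A_i] ≤ 7·p = 7·(1/7) = 1.
Numerically: 1 ≈ 1.00000.
Is 1 < 1? NO.
Since the bound 1 is ≥ 1, the union bound is uninformative here; it does NOT by itself certify existence.

7·p = 1 ≈ 1.00000; existence NOT certified by the union bound.


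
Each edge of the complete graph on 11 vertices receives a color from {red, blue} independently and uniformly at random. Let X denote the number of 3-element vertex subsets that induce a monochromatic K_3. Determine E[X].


Let X = Σ_S X_S over the C(11, 3) = 165 subsets S of size 3, where X_S = 1 if the K_3 on S is monochromatic.
For a fixed S, the K_3 on S has C(3, 2) = 3 edges. P[all 3 edges red] = (1/2)^3, and likewise for blue, so P[monochromatic] = 2·(1/2)^3 = 2^{1 − 3} = 1/4.
By linearity of expectation: E[X] = C(11, 3) · 2^{1 − 3} = 165 · 1/4 = 165/4.
Numerically: E[X] ≈ 41.25000.

E[X] = C(11,3)·2^(1−C(3,2)) = 165/4 ≈ 41.25000.


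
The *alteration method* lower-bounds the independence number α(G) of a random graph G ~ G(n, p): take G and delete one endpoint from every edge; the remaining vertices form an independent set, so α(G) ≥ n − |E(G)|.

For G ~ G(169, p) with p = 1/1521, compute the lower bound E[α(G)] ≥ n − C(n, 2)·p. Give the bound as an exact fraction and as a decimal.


E[|E(G)|] = C(169, 2)·p = 14196 · (1/1521) = 28/3.
E[α(G)] ≥ n − E[|E(G)|] = 169 − 28/3 = 479/3.
Numerically: ≈ 159.66667.
(This is only a lower bound; the true E[α(G)] may be larger.)

E[α(G)] ≥ 479/3 ≈ 159.66667.


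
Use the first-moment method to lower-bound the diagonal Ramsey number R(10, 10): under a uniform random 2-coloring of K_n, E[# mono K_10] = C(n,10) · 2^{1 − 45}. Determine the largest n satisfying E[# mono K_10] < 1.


We need C(n, 10) · 2^{1 − 45} < 1, i.e. C(n, 10) < 2^{45 − 1} = 17592186044416.
Check values of n near the boundary:
  n = 99: C(99, 10) = 15579278510796; 15579278510796 < 17592186044416? YES
  n = 100: C(100, 10) = 17310309456440; 17310309456440 < 17592186044416? YES
  n = 101: C(101, 10) = 19212541264840; 19212541264840 < 17592186044416? NO
The largest n with C(n, 10) < 17592186044416 is n = 100 (where E[X] = 2163788682055/2199023255552 ≈ 0.9840). Hence R(10, 10) > 100, i.e. R(10, 10) ≥ 101.

Largest n = 100; hence R(10, 10) > 100.


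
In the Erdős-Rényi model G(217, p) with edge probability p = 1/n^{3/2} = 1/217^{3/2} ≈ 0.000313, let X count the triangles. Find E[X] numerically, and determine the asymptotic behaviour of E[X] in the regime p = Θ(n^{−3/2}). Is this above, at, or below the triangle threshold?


Number of potential triangles: C(217, 3) = 1679580.
Each occurs with probability p³ ≈ (0.000313)³ ≈ 3.06148e-11.
By linearity: E[X] = C(217, 3)·p³ ≈ 1679580 · 3.06148e-11 ≈ 0.000.
Since α = 3/2 > 1, p = c/n^{3/2} = o(1/n) is below the triangle threshold p ~ 1/n. Asymptotically E[X] ~ (c³/6)·n^{3(1−α)} = (1³/6)·n^{-1.5} → 0, so by Markov's inequality G has no triangles w.h.p.

E[X] ≈ 0.000; in regime p = Θ(1/n^{3/2}) E[X] tends to 0 (below the triangle threshold p ~ 1/n).


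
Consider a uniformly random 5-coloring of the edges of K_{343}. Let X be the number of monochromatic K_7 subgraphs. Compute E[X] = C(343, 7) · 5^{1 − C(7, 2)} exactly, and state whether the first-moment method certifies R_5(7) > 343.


E[X] = C(343, 7) · 5^{1 − 21} = 104200375748469 · 5^{−20} = 104200375748469/95367431640625.
As a reduced fraction: E[X] = 104200375748469/95367431640625 ≈ 1.0926.
Is E[X] < 1? NO.
Since E[X] ≥ 1, the first-moment bound is inconclusive at n = 343; it does NOT by itself certify R_5(7) > 343.

E[X] = 104200375748469/95367431640625 ≈ 1.0926; E[X] ≥ 1; first-moment method inconclusive here.


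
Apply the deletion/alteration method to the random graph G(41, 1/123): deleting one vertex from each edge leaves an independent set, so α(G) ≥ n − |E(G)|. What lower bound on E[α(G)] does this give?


E[|E(G)|] = C(41, 2)·p = 820 · (1/123) = 20/3.
E[α(G)] ≥ n − E[|E(G)|] = 41 − 20/3 = 103/3.
Numerically: ≈ 34.333333.
(This is only a lower bound; the true E[α(G)] may be larger.)

E[α(G)] ≥ 103/3 ≈ 34.333333.


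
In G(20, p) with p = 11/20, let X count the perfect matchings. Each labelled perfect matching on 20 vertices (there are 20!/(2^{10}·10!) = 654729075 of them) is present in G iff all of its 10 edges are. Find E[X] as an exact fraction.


K_20 has 20!/(2^{10}·10!) = 654729075 labelled perfect matchings.
For each such perfect matching H, let X_H = 1 if all 10 edges of H are present in G. Then P[X_H = 1] = p^{10} = (11/20)^{10} = 25937424601/10240000000000.
Summing the indicators: E[X] = Σ_H E[X_H] = 654729075 · p^{10} = 654729075 · 25937424601/10240000000000 = 679279440675798963/409600000000.
Numerically: E[X] ≈ 1.66e+06.

E[X] = 654729075 · (11/20)^{10} = 679279440675798963/409600000000 ≈ 1.66e+06.


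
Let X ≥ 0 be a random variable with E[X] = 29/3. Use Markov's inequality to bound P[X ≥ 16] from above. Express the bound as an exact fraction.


μ = E[X] = 29/3, a = 16.
Markov: P[X ≥ 16] ≤ μ/a = (29/3)/16 = 29/48.
Numerically: ≈ 0.604.
(Since a = 16 > μ = 9.667, the bound 29/48 is < 1 and informative.)

P[X ≥ 16] ≤ 29/48 ≈ 0.604.


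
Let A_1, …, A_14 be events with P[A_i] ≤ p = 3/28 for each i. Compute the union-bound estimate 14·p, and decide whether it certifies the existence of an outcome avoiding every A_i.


Union bound: P[∪_{i=1}^{14} A_i] ≤ Σ_i P[A_i] ≤ 14·p = 14·(3/28) = 3/2.
Numerically: 3/2 ≈ 1.5000.
Is 3/2 < 1? NO.
Since the bound 3/2 is ≥ 1, the union bound is uninformative here; it does NOT by itself certify existence.

14·p = 3/2 ≈ 1.5000; existence NOT certified by the union bound.


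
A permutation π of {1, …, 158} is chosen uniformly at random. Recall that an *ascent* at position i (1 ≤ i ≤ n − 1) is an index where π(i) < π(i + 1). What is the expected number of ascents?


Write X = Σ X_I over i = 1, …, 157, with X_I the indicator of one ascent.
There are 157 indicators.
For each fixed i, the pair (π(i), π(i+1)) is a uniformly random ordered pair of distinct values from {1, …, 158}; by symmetry P[π(i) < π(i+1)] = 1/2.
By linearity: E[X] = 157 · (1/2) = (158 − 1) · (1/2) = 157/2 ≈ 78.50000.

E[X] = 157/2 = 78.50000.
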